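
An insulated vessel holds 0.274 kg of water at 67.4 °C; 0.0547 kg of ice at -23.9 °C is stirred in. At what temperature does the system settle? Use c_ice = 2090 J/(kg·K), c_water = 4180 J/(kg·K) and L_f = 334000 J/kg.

T_f ≈ 40.9 °C

Taking heat into each body as positive, Σ m c ΔT = 0:
ice -23.9→0 °C: 0.0547·2090·23.9 = 2732.3; latent heat to melt: 0.0547·334000 = 18270; meltwater 0→T: 0.0547·4180·T = 228.65 T; water: 1145.3(T − 67.4)
1374 T = 77195 − 21002 = 56192
T ≈ 40.90 °C — above 0 °C, consistent with complete melting.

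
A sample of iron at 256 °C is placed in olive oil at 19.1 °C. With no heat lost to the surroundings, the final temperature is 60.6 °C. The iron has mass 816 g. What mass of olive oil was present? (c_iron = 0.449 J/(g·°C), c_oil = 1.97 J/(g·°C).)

Setting the total heat transfer to zero:
816·0.449·(60.6 − 256) + m·1.97·(60.6 − 19.1) = 0
81.75 m = 71591
m = 71591/81.75 ≈ 875.7 g

m ≈ 876 g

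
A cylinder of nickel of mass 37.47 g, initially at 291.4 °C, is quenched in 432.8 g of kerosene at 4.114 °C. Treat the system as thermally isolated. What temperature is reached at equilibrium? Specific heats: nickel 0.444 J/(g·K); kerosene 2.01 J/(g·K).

T_f ≈ 9.5 °C

With ΣQ=0 the equilibrium temperature is the m·c-weighted mean:
T_f = (16.64×291.4 + 869.93×4.114) / (16.64 + 869.93)
    = 8426.8 / 886.56 ≈ 9.51 °C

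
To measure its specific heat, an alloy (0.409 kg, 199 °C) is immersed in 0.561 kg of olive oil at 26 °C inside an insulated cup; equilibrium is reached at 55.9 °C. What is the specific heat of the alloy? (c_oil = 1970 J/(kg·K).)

c ≈ 565 J/(kg·K)

Heat lost by the alloy = heat gained by the oil:
0.409×c×(199 − 55.9) = 0.561×1970×(55.9 − 26)
58.53 c = 33045  ⇒  c ≈ 564.6 J/(kg·K)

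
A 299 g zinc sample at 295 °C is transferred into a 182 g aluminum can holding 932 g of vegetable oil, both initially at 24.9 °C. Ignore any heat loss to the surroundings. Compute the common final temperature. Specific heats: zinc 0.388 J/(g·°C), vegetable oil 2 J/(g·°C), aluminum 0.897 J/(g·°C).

T_f ≈ 39.5 °C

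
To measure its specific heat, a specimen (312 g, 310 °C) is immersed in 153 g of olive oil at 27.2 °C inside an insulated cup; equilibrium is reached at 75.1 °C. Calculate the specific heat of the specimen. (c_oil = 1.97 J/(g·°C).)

c ≈ 0.197 J/(g·°C)

Heat gained plus heat lost sum to zero:
312×c×(75.1 − 310) + 153×1.97×(75.1 − 27.2) = 0
-73289 c = -14438
c = -14438/-73289 ≈ 0.197 J/(g·°C)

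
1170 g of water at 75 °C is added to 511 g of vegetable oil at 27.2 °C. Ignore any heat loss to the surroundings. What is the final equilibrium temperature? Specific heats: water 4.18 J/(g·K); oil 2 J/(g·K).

T_f ≈ 66.7 °C

T_f is the heat-capacity-weighted average of the initial temperatures:
T_f = (4890.6·75 + 1022·27.2) / (4890.6 + 1022)
    = 394593 / 5912.6 ≈ 66.74 °C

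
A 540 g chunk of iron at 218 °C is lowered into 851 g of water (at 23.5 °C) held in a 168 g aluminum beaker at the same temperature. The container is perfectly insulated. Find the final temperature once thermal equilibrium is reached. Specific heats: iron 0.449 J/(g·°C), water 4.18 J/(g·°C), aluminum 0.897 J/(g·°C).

T_f ≈ 35.4 °C

Net heat exchanged in the isolated system is zero:
540×0.449×(T − 218) + 851×4.18×(T − 23.5) + 168×0.897×(T − 23.5) = 0
242.46(T − 218) + 3557.2(T − 23.5) + 150.7(T − 23.5) = 0
(242.46 + 3557.2 + 150.7) T = 242.46×218 + 3557.2×23.5 + 150.7×23.5
T ≈ 35.44 °C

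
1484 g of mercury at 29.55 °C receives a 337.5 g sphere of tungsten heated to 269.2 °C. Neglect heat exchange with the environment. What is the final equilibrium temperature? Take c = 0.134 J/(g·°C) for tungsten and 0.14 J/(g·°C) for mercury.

T_f ≈ 72.4 °C

T_f is the heat-capacity-weighted average of the initial temperatures:
T_f = (45.23·269.2 + 207.76·29.55) / (45.23 + 207.76)
    = 18314 / 252.99 ≈ 72.39 °C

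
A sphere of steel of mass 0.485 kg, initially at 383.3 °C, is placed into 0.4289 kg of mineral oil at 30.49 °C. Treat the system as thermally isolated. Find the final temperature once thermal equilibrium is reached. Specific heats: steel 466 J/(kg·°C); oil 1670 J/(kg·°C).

T_f ≈ 115.1 °C

Heat lost by the steel equals heat gained by the oil:
0.485*466*(383.3 − T) = 0.4289*1670*(T − 30.49)
226.01(383.3 − T) = 716.26(T − 30.49)
942.27 T = 108468  ⇒  T ≈ 115.11 °C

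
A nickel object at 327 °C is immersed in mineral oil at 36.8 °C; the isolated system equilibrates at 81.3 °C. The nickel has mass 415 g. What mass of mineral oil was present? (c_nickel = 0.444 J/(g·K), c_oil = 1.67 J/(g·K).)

Energy conservation, ΣQ = 0:
415×0.444×(81.3 − 327) + m×1.67×(81.3 − 36.8) = 0
74.31 m = 45273
m = 45273/74.31 ≈ 609.2 g

m ≈ 609 g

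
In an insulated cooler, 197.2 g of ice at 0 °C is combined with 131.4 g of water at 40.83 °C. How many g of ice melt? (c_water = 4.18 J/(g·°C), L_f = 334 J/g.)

m_melted ≈ 67.1 g

Cooling the water to 0 °C releases 131.4×4.18×40.83 = 22426 J.
Fully melting the ice requires m_ice L_f = 197.2×334 = 65865 J.
That's not enough to melt it all — equilibrium is at 0 °C with ice remaining.
m_melted×334 = 22426  ⇒  m_melted ≈ 67.14 g.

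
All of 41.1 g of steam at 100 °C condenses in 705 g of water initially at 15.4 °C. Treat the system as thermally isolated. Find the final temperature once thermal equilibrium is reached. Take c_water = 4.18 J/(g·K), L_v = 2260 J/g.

Let T be the final temperature. ΣQ_i = 0:
latent heat released on condensation: 41.1·2260 = 92886
  condensate cools 100→T: 41.1·4.18·(T − 100) = 171.8(T − 100)
  water warms: 705·4.18·(T − 15.4) = 2946.9(T − 15.4)
3118.7 T = 92886 + 17180 + 45382 = 155448
T ≈ 49.84 °C, under the boiling point, so the assumption holds.

T_f ≈ 49.8 °C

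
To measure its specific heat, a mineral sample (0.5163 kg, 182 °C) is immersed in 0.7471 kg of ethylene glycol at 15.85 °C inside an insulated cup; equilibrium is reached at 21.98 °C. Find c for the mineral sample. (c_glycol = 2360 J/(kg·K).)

Heat gained plus heat lost sum to zero:
0.5163×c×(21.98 − 182) + 0.7471×2360×(21.98 − 15.85) = 0
-82.62 c = -10808
c = -10808/-82.62 ≈ 130.8 J/(kg·K)

c ≈ 131 J/(kg·K)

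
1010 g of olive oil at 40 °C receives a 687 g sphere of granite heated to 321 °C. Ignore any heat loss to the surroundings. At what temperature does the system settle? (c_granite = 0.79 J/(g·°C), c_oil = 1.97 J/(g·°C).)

T_f ≈ 100.2 °C

With ΣQ=0 the equilibrium temperature is the m·c-weighted mean:
T_f = (542.73·321 + 1989.7·40) / (542.73 + 1989.7)
    = 253804 / 2532.4 ≈ 100.22 °C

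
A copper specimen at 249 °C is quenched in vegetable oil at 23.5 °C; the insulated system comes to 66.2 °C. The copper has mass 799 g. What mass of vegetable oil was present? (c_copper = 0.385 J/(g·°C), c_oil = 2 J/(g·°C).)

m ≈ 658 g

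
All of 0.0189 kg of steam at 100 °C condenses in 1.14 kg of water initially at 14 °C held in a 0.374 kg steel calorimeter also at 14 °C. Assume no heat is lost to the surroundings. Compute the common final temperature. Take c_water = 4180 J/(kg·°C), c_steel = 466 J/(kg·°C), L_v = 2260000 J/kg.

T_f ≈ 23.9 °C

Let T be the final temperature. ΣQ_i = 0:
latent heat released on condensation: 0.0189×2260000 = 42714; condensed water 100 °C→T: 79(T − 100); original water: 4765.2(T − 14); cup: 174.28(T − 14)
5018.5 T = 42714 + 7900.2 + 69153 = 119767
T ≈ 23.87 °C — below 100 °C, confirming all the steam condensed.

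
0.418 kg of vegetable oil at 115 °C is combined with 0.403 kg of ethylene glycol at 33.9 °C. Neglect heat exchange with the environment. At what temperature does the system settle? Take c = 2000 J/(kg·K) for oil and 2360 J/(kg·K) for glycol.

With ΣQ=0 the equilibrium temperature is the m·c-weighted mean:
T_f = (836×115 + 951.08×33.9) / (836 + 951.08)
    = 128382 / 1787.1 ≈ 71.84 °C

T_f ≈ 71.8 °C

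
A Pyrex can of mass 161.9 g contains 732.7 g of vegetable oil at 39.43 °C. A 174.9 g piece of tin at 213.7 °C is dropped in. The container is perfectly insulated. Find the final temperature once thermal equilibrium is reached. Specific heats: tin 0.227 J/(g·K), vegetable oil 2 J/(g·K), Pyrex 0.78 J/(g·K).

T_f ≈ 43.7 °C

Taking heat into each body as positive, Σ m c ΔT = 0:
174.9·0.227·(T − 213.7) + 732.7·2·(T − 39.43) + 161.9·0.78·(T − 39.43) = 0
39.7(T − 213.7) + 1465.4(T − 39.43) + 126.28(T − 39.43) = 0
1631.4 T = 71244
T ≈ 43.67 °C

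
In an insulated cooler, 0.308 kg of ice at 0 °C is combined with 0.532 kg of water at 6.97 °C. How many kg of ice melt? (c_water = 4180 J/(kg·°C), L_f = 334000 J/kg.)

m_melted ≈ 0.0464 kg

Water can give up m c ΔT = 0.532·4180·6.97 = 15500 J before reaching 0 °C.
To melt every bit of ice: 0.308·334000 = 102872 J.
15500 J < 102872 J, so only part of the ice melts and the system sits at 0 °C.
Mass melted = 15500/334000 ≈ 0.04641 kg.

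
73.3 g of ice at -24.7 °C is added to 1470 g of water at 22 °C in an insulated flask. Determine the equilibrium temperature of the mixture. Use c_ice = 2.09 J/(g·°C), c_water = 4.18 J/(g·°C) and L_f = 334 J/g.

T_f ≈ 16.6 °C

Setting the total heat transfer to zero:
warm ice to 0 °C: 73.3·2.09·(0 − (-24.7)) = 3784
  melt ice: 73.3·334 = 24482
  meltwater 0→T: 73.3·4.18·T = 306.39 T
  water: 6144.6(T − 22)
6451 T = 135181 − 28266 = 106915
T ≈ 16.57 °C (positive, so assuming full melt was valid).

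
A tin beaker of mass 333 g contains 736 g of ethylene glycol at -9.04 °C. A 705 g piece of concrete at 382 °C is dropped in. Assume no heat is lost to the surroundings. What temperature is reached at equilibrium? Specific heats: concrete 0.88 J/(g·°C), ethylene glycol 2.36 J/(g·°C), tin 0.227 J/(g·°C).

T_f ≈ 90.7 °C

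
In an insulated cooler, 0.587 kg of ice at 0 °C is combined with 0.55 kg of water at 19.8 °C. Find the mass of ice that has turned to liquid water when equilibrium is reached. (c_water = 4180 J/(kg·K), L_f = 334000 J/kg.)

Cooling the water to 0 °C releases 0.55·4180·19.8 = 45520 J.
Fully melting the ice requires m_ice L_f = 0.587·334000 = 196058 J.
Since 45520 < 196058 J, not all the ice melts; equilibrium is at 0 °C.
Mass melted = 45520/334000 ≈ 0.1363 kg.

m_melted ≈ 0.136 kg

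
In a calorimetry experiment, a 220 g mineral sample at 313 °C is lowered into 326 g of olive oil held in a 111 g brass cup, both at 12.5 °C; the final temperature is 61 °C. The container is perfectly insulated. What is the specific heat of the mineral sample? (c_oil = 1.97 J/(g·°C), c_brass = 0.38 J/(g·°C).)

c ≈ 0.599 J/(g·°C)

Heat gained plus heat lost sum to zero:
220×c×(61 − 313) + 326×1.97×(61 − 12.5) + 111×0.38×(61 − 12.5) = 0
-55440 c = -33193
c = -33193/-55440 ≈ 0.5987 J/(g·°C)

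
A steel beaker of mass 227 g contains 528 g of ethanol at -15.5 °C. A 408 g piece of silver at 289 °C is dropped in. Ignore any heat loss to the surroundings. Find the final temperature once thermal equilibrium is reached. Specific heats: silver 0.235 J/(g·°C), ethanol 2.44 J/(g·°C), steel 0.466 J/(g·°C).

T_f ≈ 4.1 °C

T_f is the heat-capacity-weighted average of the initial temperatures:
T_f = (95.88·289 + 1288.3·(-15.5) + 105.78·(-15.5)) / (95.88 + 1288.3 + 105.78)
    = 6100.7 / 1490 ≈ 4.09 °C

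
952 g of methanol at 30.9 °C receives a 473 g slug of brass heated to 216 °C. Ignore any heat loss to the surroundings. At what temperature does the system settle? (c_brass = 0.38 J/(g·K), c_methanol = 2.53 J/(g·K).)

T_f ≈ 43.8 °C

Set heat shed by the hot body equal to heat absorbed by the cold body:
473*0.38*(216 − T) = 952*2.53*(T − 30.9)
179.74(216 − T) = 2408.6(T − 30.9)
2588.3 T = 113248  ⇒  T ≈ 43.75 °C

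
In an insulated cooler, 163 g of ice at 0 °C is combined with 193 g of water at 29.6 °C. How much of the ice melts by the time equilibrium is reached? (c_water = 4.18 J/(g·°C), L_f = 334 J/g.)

m_melted ≈ 71.5 g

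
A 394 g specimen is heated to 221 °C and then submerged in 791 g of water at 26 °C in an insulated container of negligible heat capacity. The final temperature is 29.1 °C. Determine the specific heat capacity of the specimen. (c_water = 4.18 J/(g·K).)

c ≈ 0.136 J/(g·K)

Conservation of energy gives ΣQ = 0:
394·c·(29.1 − 221) + 791·4.18·(29.1 − 26) = 0
-75609 c = -10250
c = -10250/-75609 ≈ 0.1356 J/(g·K)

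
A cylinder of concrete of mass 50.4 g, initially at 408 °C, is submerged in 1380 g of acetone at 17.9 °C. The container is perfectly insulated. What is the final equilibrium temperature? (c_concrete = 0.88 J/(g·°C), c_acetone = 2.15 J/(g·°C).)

Set heat shed by the hot body equal to heat absorbed by the cold body:
50.4×0.88×(408 − T) = 1380×2.15×(T − 17.9)
44.35(408 − T) = 2967(T − 17.9)
3011.4 T = 71205  ⇒  T ≈ 23.65 °C

T_f ≈ 23.6 °C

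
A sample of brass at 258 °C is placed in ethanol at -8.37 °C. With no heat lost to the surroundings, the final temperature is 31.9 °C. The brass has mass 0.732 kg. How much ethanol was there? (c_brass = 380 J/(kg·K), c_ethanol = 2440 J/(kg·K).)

m ≈ 0.64 kg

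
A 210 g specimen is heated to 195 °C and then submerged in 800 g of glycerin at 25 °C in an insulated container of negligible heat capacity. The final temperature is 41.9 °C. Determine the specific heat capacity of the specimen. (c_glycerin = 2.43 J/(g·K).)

c ≈ 1.02 J/(g·K)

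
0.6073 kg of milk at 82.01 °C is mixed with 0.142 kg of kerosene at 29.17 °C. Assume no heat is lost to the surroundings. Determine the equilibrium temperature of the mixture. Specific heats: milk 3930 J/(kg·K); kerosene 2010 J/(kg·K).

T_f ≈ 76.4 °C

Taking heat into each body as positive, Σ m c ΔT = 0:
0.6073×3930×(T − 82.01) + 0.142×2010×(T − 29.17) = 0
2386.7(T − 82.01) + 285.42(T − 29.17) = 0
2672.1 T = 204058
T = 204058/2672.1 ≈ 76.37 °C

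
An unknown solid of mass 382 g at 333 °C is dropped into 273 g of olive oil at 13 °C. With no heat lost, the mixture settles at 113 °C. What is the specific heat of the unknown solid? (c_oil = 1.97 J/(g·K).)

c ≈ 0.64 J/(g·K)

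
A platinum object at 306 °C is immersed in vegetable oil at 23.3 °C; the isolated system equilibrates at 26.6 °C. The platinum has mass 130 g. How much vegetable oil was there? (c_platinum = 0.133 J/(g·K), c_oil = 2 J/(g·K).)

m ≈ 732 g

|Q_platinum| = |Q_oil|:
130×0.133×(306 − 26.6) = m×2×(26.6 − 23.3)
6.6 m = 4830.8  ⇒  m ≈ 731.9 g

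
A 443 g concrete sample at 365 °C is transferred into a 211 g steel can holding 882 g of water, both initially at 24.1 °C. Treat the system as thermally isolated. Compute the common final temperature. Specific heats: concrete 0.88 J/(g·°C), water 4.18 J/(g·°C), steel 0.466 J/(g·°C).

T_f ≈ 55.9 °C

Setting the total heat transfer to zero:
443×0.88×(T − 365) + 882×4.18×(T − 24.1) + 211×0.466×(T − 24.1) = 0
4174.9 T = 233512
T = 233512/4174.9 ≈ 55.93 °C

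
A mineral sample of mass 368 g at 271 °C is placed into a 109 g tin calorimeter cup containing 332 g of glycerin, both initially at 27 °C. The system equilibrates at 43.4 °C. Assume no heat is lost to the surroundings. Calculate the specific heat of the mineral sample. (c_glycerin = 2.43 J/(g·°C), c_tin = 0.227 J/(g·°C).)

c ≈ 0.163 J/(g·°C)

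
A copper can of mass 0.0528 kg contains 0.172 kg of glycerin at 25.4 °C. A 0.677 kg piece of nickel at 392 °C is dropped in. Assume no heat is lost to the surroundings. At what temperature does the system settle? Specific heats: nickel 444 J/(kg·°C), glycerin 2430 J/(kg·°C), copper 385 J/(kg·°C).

T_f ≈ 174.5 °C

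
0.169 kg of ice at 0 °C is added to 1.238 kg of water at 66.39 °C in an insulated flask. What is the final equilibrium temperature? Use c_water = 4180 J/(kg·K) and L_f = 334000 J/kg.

T_f ≈ 48.8 °C

Heat gained plus heat lost sum to zero:
melt ice: 0.169·334000 = 56446
  meltwater 0→T: 0.169·4180·T = 706.42 T
  water: 5174.8(T − 66.39)
5881.3 T = 343558 − 56446 = 287112
T ≈ 48.82 °C (positive, so assuming full melt was valid).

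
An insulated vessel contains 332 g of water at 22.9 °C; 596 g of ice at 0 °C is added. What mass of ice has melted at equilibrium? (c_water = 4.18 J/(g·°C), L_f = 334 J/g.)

Cooling the water to 0 °C releases 332·4.18·22.9 = 31780 J.
Melting all 596 g of ice would need 596·334 = 199064 J.
That's not enough to melt it all — equilibrium is at 0 °C with ice remaining.
m_melted·334 = 31780  ⇒  m_melted ≈ 95.15 g.

m_melted ≈ 95.1 g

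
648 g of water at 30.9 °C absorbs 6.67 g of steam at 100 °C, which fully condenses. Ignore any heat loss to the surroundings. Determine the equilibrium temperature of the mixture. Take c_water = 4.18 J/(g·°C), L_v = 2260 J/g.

Setting the total heat transfer to zero:
steam→water at 100 °C releases m L_v = 6.67·2260 = 15074; condensed water 100 °C→T: 27.88(T − 100); water warms: 648·4.18·(T − 30.9) = 2708.6(T − 30.9)
2736.5 T = 15074 + 2788.1 + 83697 = 101559
T ≈ 37.11 °C (< 100 °C, so full condensation is consistent).

T_f ≈ 37.1 °C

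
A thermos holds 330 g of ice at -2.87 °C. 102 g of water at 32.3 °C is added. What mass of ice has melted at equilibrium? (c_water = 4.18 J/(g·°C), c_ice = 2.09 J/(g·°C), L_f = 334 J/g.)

m_melted ≈ 35.3 g

Cooling the water to 0 °C releases 102·4.18·32.3 = 13771 J.
Of that, 330·2.09·2.87 = 1979.4 J goes to bring the ice to 0 °C, leaving 11792 J.
Fully melting the ice requires m_ice L_f = 330·334 = 110220 J.
That's not enough to melt it all — equilibrium is at 0 °C with ice remaining.
m_melt = 11792 / L_f = 35.31 g.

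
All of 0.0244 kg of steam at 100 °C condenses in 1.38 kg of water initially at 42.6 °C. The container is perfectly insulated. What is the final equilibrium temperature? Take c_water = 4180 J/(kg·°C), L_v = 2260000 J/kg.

T_f ≈ 53.0 °C

Let T be the final temperature. ΣQ_i = 0:
latent heat released on condensation: 0.0244·2260000 = 55144
  condensate cools 100→T: 0.0244·4180·(T − 100) = 101.99(T − 100)
  original water: 5768.4(T − 42.6)
5870.4 T = 55144 + 10199 + 245734 = 311077
T ≈ 52.99 °C (< 100 °C, so full condensation is consistent).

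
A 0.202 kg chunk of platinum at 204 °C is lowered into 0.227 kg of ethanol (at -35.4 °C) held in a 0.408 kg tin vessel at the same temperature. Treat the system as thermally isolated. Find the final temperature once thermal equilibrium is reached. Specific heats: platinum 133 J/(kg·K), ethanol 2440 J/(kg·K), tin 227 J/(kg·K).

Heat gained plus heat lost sum to zero:
0.202·133·(T − 204) + 0.227·2440·(T − (-35.4)) + 0.408·227·(T − (-35.4)) = 0
26.87(T − 204) + 553.88(T − (-35.4)) + 92.62(T − (-35.4)) = 0
(26.87 + 553.88 + 92.62) T = 26.87·204 + 553.88·(-35.4) + 92.62·(-35.4)
T = -17405/673.36 ≈ -25.85 °C

T_f ≈ -25.8 °C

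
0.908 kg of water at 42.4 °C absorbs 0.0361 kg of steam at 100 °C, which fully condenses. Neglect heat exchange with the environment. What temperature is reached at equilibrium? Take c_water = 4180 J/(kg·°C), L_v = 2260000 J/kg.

Net heat exchanged in the isolated system is zero:
condense steam: −0.0361·2260000 = −81586; condensate cools 100→T: 0.0361·4180·(T − 100) = 150.9(T − 100); original water: 3795.4(T − 42.4)
3946.3 T = 81586 + 15090 + 160927 = 257602
T ≈ 65.28 °C (< 100 °C, so full condensation is consistent).

T_f ≈ 65.3 °C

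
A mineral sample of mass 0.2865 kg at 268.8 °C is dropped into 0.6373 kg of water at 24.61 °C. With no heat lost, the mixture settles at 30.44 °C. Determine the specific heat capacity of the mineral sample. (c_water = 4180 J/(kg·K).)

c ≈ 227 J/(kg·K)

Conservation of energy gives ΣQ = 0:
0.2865×c×(30.44 − 268.8) + 0.6373×4180×(30.44 − 24.61) = 0
-68.29 c = -15531
c = -15531/-68.29 ≈ 227.4 J/(kg·K)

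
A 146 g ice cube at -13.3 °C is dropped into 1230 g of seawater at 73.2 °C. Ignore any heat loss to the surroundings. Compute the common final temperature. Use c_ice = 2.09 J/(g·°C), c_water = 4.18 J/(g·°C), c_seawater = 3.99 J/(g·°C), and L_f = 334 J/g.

T_f ≈ 55.5 °C

Setting the total heat transfer to zero:
ice -13.3→0 °C: 146·2.09·13.3 = 4058.4
  melt ice: 146·334 = 48764
  meltwater 0→T: 146·4.18·T = 610.28 T
  seawater: 4907.7(T − 73.2)
5518 T = 359244 − 52822 = 306421
T ≈ 55.53 °C — above 0 °C, consistent with complete melting.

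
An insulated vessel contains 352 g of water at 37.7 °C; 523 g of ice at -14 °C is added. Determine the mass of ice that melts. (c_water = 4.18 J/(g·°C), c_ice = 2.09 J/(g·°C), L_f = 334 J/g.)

Cooling the water to 0 °C releases 352·4.18·37.7 = 55470 J.
Warming the ice to 0 °C takes 523·2.09·14 = 15303 J, leaving 40167 J for melting.
Melting all 523 g of ice would need 523·334 = 174682 J.
That's not enough to melt it all — equilibrium is at 0 °C with ice remaining.
m_melted·334 = 40167  ⇒  m_melted ≈ 120.3 g.

m_melted ≈ 120 g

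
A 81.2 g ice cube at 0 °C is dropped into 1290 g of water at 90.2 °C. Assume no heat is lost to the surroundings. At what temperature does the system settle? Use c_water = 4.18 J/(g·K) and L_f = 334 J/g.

Energy balance with sensible and latent terms:
latent heat to melt: 81.2·334 = 27121; warm the meltwater: 339.42 T; water: 5392.2(T − 90.2)
5731.6 T = 486376 − 27121 = 459256
T ≈ 80.13 °C. Since T > 0 °C, the all-ice-melts assumption holds.

T_f ≈ 80.1 °C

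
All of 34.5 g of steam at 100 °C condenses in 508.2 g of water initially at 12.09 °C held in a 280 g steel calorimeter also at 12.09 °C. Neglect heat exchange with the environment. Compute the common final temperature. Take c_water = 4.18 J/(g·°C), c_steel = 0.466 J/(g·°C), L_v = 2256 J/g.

Sum of m c ΔT and latent-heat terms is zero:
condense steam: −34.5×2256 = −77832; condensate cools 100→T: 34.5×4.18×(T − 100) = 144.21(T − 100); water warms: 508.2×4.18×(T − 12.09) = 2124.3(T − 12.09); cup: 130.48(T − 12.09)
2399 T = 77832 + 14421 + 27260 = 119513
T ≈ 49.82 °C — below 100 °C, confirming all the steam condensed.

T_f ≈ 49.8 °C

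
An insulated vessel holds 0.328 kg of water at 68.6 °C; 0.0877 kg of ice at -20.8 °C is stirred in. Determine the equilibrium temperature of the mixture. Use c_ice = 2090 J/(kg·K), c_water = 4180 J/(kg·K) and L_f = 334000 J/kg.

Energy conservation, ΣQ = 0:
warm ice to 0 °C: 0.0877×2090×(0 − (-20.8)) = 3812.5; fusion: m_ice L_f = 0.0877×334000 = 29292; warm the meltwater: 366.59 T; water: 1371(T − 68.6)
1737.6 T = 94053 − 33104 = 60949
T ≈ 35.08 °C (positive, so assuming full melt was valid).

T_f ≈ 35.1 °C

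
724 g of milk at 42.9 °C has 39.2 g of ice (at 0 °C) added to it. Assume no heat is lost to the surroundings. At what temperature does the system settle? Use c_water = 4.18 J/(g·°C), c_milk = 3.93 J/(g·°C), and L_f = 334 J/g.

Sum of m c ΔT and latent-heat terms is zero:
latent heat to melt: 39.2×334 = 13093; warm the meltwater: 163.86 T; milk cools: 724×3.93×(T − 42.9) = 2845.3(T − 42.9)
3009.2 T = 122064 − 13093 = 108971
T ≈ 36.21 °C — above 0 °C, consistent with complete melting.

T_f ≈ 36.2 °C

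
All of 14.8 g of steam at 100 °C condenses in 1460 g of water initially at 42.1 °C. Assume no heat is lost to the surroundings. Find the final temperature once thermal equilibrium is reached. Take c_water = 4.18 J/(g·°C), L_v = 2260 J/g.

T_f ≈ 48.1 °C

Sum of m c ΔT and latent-heat terms is zero:
latent heat released on condensation: 14.8·2260 = 33448; condensate cools 100→T: 14.8·4.18·(T − 100) = 61.86(T − 100); water warms: 1460·4.18·(T − 42.1) = 6102.8(T − 42.1)
6164.7 T = 33448 + 6186.4 + 256928 = 296562
T ≈ 48.11 °C — below 100 °C, confirming all the steam condensed.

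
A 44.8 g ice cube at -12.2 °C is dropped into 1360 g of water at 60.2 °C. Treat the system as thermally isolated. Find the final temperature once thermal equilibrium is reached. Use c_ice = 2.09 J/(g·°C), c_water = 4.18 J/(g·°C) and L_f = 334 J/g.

Heat gained plus heat lost sum to zero:
ice -12.2→0 °C: 44.8·2.09·12.2 = 1142.3
  fusion: m_ice L_f = 44.8·334 = 14963
  warm the meltwater: 187.26 T
  water: 5684.8(T − 60.2)
5872.1 T = 342225 − 16106 = 326119
T ≈ 55.54 °C (positive, so assuming full melt was valid).

T_f ≈ 55.5 °C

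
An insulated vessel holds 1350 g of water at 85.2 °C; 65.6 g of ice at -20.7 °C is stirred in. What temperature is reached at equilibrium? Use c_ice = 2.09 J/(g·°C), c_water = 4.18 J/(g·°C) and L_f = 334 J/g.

T_f ≈ 77.1 °C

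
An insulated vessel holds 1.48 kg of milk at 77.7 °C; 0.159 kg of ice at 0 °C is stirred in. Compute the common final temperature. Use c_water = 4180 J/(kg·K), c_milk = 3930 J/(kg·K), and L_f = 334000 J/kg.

T_f ≈ 61.5 °C

Energy balance with sensible and latent terms:
melt ice: 0.159·334000 = 53106; meltwater 0→T: 0.159·4180·T = 664.62 T; milk: 5816.4(T − 77.7)
6481 T = 451934 − 53106 = 398828
T ≈ 61.54 °C (positive, so assuming full melt was valid).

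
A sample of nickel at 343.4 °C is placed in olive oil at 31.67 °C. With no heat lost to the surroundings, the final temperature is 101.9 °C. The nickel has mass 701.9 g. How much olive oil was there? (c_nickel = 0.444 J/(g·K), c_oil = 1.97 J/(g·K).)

m ≈ 544 g

Setting the total heat transfer to zero:
701.9×0.444×(101.9 − 343.4) + m×1.97×(101.9 − 31.67) = 0
138.35 m = 75262
m = 75262/138.35 ≈ 544 g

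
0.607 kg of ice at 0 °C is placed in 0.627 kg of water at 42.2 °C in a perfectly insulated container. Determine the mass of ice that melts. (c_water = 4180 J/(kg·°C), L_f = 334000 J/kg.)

m_melted ≈ 0.331 kg

Water can give up m c ΔT = 0.627·4180·42.2 = 110600 J before reaching 0 °C.
Fully melting the ice requires m_ice L_f = 0.607·334000 = 202738 J.
Since 110600 < 202738 J, not all the ice melts; equilibrium is at 0 °C.
m_melted·334000 = 110600  ⇒  m_melted ≈ 0.3311 kg.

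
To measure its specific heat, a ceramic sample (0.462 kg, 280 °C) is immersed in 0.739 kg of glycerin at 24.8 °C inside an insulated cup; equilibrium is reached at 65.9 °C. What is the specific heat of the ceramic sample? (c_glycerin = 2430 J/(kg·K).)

Energy conservation, ΣQ = 0:
0.462·c·(65.9 − 280) + 0.739·2430·(65.9 − 24.8) = 0
-98.91 c = -73806
c = -73806/-98.91 ≈ 746.2 J/(kg·K)

c ≈ 746 J/(kg·K)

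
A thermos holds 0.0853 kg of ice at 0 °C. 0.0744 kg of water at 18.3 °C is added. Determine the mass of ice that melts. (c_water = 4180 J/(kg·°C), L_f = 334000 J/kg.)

Heat available from the water dropping to 0 °C: 0.0744×4180×18.3 = 5691.2 J.
To melt every bit of ice: 0.0853×334000 = 28490 J.
5691.2 J < 28490 J, so only part of the ice melts and the system sits at 0 °C.
Mass melted = 5691.2/334000 ≈ 0.01704 kg.

m_melted ≈ 0.017 kg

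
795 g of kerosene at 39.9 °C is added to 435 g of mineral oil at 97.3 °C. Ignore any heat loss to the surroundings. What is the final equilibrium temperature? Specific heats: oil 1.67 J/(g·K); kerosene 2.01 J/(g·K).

T_f = Σ m_i c_i T_i / Σ m_i c_i:
T_f = (726.45·97.3 + 1597.9·39.9) / (726.45 + 1597.9)
    = 134442 / 2324.4 ≈ 57.84 °C

T_f ≈ 57.8 °C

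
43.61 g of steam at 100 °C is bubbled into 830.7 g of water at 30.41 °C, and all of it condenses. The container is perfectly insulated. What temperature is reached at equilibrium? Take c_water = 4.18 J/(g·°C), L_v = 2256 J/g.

Taking heat into each body as positive, Σ m c ΔT = 0:
latent heat released on condensation: 43.61·2256 = 98384
  condensate cools 100→T: 43.61·4.18·(T − 100) = 182.29(T − 100)
  original water: 3472.3(T − 30.41)
3654.6 T = 98384 + 18229 + 105593 = 222207
T ≈ 60.80 °C (< 100 °C, so full condensation is consistent).

T_f ≈ 60.8 °C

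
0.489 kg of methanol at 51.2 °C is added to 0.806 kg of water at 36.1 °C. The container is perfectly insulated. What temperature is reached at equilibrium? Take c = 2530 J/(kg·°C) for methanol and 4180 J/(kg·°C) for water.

T_f ≈ 40.2 °C

T_f = Σ m_i c_i T_i / Σ m_i c_i:
T_f = (1237.2·51.2 + 3369.1·36.1) / (1237.2 + 3369.1)
    = 184967 / 4606.2 ≈ 40.16 °C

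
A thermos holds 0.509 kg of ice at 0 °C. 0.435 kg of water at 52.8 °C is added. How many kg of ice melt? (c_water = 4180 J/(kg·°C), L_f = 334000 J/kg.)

Water can give up m c ΔT = 0.435·4180·52.8 = 96006 J before reaching 0 °C.
Fully melting the ice requires m_ice L_f = 0.509·334000 = 170006 J.
That's not enough to melt it all — equilibrium is at 0 °C with ice remaining.
m_melted·334000 = 96006  ⇒  m_melted ≈ 0.2874 kg.

m_melted ≈ 0.287 kg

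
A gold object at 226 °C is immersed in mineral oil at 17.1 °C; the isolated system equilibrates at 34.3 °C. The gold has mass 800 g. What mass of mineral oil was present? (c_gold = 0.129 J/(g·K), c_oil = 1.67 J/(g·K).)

m ≈ 689 g

Energy conservation, ΣQ = 0:
800×0.129×(34.3 − 226) + m×1.67×(34.3 − 17.1) = 0
28.72 m = 19783
m = 19783/28.72 ≈ 688.7 g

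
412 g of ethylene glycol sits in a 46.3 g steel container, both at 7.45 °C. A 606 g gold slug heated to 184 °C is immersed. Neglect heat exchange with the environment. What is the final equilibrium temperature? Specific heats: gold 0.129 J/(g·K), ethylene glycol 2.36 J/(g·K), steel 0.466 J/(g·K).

Let T be the final temperature. ΣQ_i = 0:
606×0.129×(T − 184) + 412×2.36×(T − 7.45) + 46.3×0.466×(T − 7.45) = 0
1072.1 T = 21789
T ≈ 20.32 °C

T_f ≈ 20.3 °C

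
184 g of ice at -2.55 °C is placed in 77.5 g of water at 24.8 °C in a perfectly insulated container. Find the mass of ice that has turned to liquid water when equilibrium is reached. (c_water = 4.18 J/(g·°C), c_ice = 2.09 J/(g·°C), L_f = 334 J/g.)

m_melted ≈ 21.1 g

Water can give up m c ΔT = 77.5·4.18·24.8 = 8034 J before reaching 0 °C.
Of that, 184·2.09·2.55 = 980.63 J goes to bring the ice to 0 °C, leaving 7053.3 J.
Fully melting the ice requires m_ice L_f = 184·334 = 61456 J.
7053.3 J < 61456 J, so only part of the ice melts and the system sits at 0 °C.
m_melt = 7053.3 / L_f = 21.12 g.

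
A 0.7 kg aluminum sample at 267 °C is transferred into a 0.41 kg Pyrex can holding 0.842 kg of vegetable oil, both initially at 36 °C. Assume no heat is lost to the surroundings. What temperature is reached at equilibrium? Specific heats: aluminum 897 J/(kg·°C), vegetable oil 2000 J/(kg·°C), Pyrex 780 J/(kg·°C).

T_f ≈ 91.1 °C

T_f = Σ m_i c_i T_i / Σ m_i c_i:
T_f = (627.9*267 + 1684*36 + 319.8*36) / (627.9 + 1684 + 319.8)
    = 239786 / 2631.7 ≈ 91.11 °C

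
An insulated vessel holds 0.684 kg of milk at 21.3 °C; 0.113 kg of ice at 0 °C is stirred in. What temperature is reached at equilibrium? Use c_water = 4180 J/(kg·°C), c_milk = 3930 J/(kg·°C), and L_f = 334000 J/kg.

Taking heat into each body as positive, Σ m c ΔT = 0:
latent heat to melt: 0.113×334000 = 37742
  warm the meltwater: 472.34 T
  milk: 2688.1(T − 21.3)
3160.5 T = 57257 − 37742 = 19515
T ≈ 6.17 °C (positive, so assuming full melt was valid).

T_f ≈ 6.2 °C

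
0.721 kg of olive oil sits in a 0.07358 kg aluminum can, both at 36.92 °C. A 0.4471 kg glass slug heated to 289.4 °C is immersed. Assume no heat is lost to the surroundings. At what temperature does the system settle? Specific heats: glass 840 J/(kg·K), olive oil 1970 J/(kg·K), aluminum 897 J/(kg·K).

T_f ≈ 87.8 °C

Conservation of energy gives ΣQ = 0:
0.4471*840*(T − 289.4) + 0.721*1970*(T − 36.92) + 0.07358*897*(T − 36.92) = 0
375.56(T − 289.4) + 1420.4(T − 36.92) + 66(T − 36.92) = 0
1861.9 T = 163565
T = 163565/1861.9 ≈ 87.85 °C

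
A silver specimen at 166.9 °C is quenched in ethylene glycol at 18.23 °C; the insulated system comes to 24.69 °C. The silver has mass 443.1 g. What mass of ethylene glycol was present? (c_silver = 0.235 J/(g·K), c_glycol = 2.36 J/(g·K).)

m ≈ 971 g

Energy conservation, ΣQ = 0:
443.1×0.235×(24.69 − 166.9) + m×2.36×(24.69 − 18.23) = 0
15.25 m = 14808
m = 14808/15.25 ≈ 971.3 g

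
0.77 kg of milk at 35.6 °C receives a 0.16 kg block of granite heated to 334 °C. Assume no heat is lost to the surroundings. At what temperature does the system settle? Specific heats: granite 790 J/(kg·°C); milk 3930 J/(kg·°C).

Heat gained plus heat lost sum to zero:
0.16*790*(T − 334) + 0.77*3930*(T − 35.6) = 0
126.4(T − 334) + 3026.1(T − 35.6) = 0
(126.4 + 3026.1) T = 126.4*334 + 3026.1*35.6
T = 149947 / 3152.5 = 47.6 °C

T_f ≈ 47.6 °C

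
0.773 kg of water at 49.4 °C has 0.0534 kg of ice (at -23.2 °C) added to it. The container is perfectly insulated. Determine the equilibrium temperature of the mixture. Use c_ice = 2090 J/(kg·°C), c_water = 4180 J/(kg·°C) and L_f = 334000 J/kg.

T_f ≈ 40.3 °C

Taking heat into each body as positive, Σ m c ΔT = 0:
ice -23.2→0 °C: 0.0534·2090·23.2 = 2589.3; latent heat to melt: 0.0534·334000 = 17836; meltwater 0→T: 0.0534·4180·T = 223.21 T; water: 3231.1(T − 49.4)
3454.4 T = 159618 − 20425 = 139193
T ≈ 40.30 °C (positive, so assuming full melt was valid).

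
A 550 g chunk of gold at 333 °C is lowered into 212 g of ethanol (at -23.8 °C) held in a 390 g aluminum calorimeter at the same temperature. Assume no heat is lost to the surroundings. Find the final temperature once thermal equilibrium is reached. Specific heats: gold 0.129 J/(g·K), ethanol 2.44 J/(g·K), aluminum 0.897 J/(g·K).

T_f ≈ 3.2 °C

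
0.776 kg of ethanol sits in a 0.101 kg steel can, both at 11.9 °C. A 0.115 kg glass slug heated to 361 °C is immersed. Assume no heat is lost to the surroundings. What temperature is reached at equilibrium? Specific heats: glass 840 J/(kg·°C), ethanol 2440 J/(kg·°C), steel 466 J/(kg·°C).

Setting the total heat transfer to zero:
0.115×840×(T − 361) + 0.776×2440×(T − 11.9) + 0.101×466×(T − 11.9) = 0
96.6(T − 361) + 1893.4(T − 11.9) + 47.07(T − 11.9) = 0
2037.1 T = 57965
T ≈ 28.45 °C

T_f ≈ 28.5 °C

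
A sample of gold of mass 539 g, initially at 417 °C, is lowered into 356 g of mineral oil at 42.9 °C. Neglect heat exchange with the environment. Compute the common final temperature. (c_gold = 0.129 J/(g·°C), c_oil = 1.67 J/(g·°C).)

T_f ≈ 82.1 °C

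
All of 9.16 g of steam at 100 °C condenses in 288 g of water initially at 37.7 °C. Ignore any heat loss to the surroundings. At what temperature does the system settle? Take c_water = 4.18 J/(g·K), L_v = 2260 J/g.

Let T be the final temperature. ΣQ_i = 0:
latent heat released on condensation: 9.16×2260 = 20702; condensate cools 100→T: 9.16×4.18×(T − 100) = 38.29(T − 100); original water: 1203.8(T − 37.7)
1242.1 T = 20702 + 3828.9 + 45385 = 69915
T ≈ 56.29 °C — below 100 °C, confirming all the steam condensed.

T_f ≈ 56.3 °C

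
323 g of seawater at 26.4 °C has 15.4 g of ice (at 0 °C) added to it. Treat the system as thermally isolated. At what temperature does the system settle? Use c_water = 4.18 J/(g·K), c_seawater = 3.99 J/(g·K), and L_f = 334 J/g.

T_f ≈ 21.3 °C

Heat gained plus heat lost sum to zero:
melt ice: 15.4·334 = 5143.6; meltwater 0→T: 15.4·4.18·T = 64.37 T; seawater cools: 323·3.99·(T − 26.4) = 1288.8(T − 26.4)
1353.1 T = 34024 − 5143.6 = 28880
T ≈ 21.34 °C (positive, so assuming full melt was valid).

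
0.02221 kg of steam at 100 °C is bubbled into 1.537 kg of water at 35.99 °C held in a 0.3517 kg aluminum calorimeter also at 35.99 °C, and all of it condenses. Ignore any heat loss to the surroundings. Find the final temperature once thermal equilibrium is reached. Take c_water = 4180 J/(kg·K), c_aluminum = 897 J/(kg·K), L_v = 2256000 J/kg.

Conservation of energy gives ΣQ = 0:
latent heat released on condensation: 0.02221·2256000 = 50106; condensed water 100 °C→T: 92.84(T − 100); original water: 6424.7(T − 35.99); cup: 315.47(T − 35.99)
6833 T = 50106 + 9283.8 + 242577 = 301967
T ≈ 44.19 °C, under the boiling point, so the assumption holds.

T_f ≈ 44.2 °C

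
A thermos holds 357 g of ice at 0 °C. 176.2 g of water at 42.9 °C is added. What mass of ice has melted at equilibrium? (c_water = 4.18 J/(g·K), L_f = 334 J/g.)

Heat available from the water dropping to 0 °C: 176.2·4.18·42.9 = 31597 J.
Fully melting the ice requires m_ice L_f = 357·334 = 119238 J.
Since 31597 < 119238 J, not all the ice melts; equilibrium is at 0 °C.
m_melted·334 = 31597  ⇒  m_melted ≈ 94.6 g.

m_melted ≈ 94.6 g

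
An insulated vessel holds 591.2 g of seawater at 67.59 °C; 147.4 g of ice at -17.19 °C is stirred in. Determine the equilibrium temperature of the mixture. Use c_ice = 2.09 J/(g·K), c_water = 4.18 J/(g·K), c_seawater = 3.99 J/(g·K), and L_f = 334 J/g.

T_f ≈ 35.3 °C

Energy conservation, ΣQ = 0:
ice -17.19→0 °C: 147.4·2.09·17.19 = 5295.7
  melt ice: 147.4·334 = 49232
  meltwater 0→T: 147.4·4.18·T = 616.13 T
  seawater: 2358.9(T − 67.59)
2975 T = 159437 − 54527 = 104910
T ≈ 35.26 °C — above 0 °C, consistent with complete melting.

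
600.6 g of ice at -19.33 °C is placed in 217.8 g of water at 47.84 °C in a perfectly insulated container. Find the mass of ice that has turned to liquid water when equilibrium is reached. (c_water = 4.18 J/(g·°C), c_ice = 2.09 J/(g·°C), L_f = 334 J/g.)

m_melted ≈ 57.8 g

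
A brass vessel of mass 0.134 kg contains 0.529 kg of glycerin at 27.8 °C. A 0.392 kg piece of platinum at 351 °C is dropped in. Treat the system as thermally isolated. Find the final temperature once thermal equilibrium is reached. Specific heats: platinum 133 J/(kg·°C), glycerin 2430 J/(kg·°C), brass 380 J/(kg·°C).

T_f ≈ 39.9 °C

Taking heat into each body as positive, Σ m c ΔT = 0:
0.392·133·(T − 351) + 0.529·2430·(T − 27.8) + 0.134·380·(T − 27.8) = 0
52.14(T − 351) + 1285.5(T − 27.8) + 50.92(T − 27.8) = 0
1388.5 T = 55451
T ≈ 39.94 °C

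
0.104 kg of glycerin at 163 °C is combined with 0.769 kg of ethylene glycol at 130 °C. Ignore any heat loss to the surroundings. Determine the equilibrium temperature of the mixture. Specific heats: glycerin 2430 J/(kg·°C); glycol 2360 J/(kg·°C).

T_f ≈ 134.0 °C

Energy conservation, ΣQ = 0:
0.104·2430·(T − 163) + 0.769·2360·(T − 130) = 0
252.72(T − 163) + 1814.8(T − 130) = 0
2067.6 T = 277123
T = 277123 / 2067.6 = 134 °C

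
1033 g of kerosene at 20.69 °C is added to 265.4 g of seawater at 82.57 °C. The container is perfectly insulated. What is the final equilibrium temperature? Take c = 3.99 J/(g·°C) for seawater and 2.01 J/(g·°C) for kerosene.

Set heat shed by the hot body equal to heat absorbed by the cold body:
265.4·3.99·(82.57 − T) = 1033·2.01·(T − 20.69)
1058.9(82.57 − T) = 2076.3(T − 20.69)
3135.3 T = 130396  ⇒  T ≈ 41.59 °C

T_f ≈ 41.6 °C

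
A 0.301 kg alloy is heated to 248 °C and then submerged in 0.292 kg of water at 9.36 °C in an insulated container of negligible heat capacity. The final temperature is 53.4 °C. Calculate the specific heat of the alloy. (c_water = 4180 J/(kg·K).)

Heat lost by the alloy = heat gained by the water:
0.301×c×(248 − 53.4) = 0.292×4180×(53.4 − 9.36)
58.57 c = 53753  ⇒  c ≈ 917.7 J/(kg·K)

c ≈ 918 J/(kg·K)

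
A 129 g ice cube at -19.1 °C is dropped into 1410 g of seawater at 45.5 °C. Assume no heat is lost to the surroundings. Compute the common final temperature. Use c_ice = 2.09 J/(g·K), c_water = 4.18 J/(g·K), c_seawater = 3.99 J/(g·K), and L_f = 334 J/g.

T_f ≈ 33.7 °C

Conservation of energy gives ΣQ = 0:
ice -19.1→0 °C: 129×2.09×19.1 = 5149.6; latent heat to melt: 129×334 = 43086; warm the meltwater: 539.22 T; seawater cools: 1410×3.99×(T − 45.5) = 5625.9(T − 45.5)
6165.1 T = 255978 − 48236 = 207743
T ≈ 33.70 °C — above 0 °C, consistent with complete melting.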